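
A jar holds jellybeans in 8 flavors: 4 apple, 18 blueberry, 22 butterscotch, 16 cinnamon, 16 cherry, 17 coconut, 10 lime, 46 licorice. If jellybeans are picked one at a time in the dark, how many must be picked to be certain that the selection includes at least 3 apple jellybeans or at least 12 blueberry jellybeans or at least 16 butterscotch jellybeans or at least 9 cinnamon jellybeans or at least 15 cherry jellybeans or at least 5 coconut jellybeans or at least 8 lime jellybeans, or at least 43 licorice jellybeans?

104

The worst case stops just short of every target: 2 apple, 11 blueberry, 15 butterscotch, 8 cinnamon, 14 cherry, 4 coconut, 7 lime, 42 licorice — 2 + 11 + 15 + 8 + 14 + 4 + 7 + 42 = 103 jellybeans.
One more jellybean must push some flavor to its target, so 103 + 1 = 104.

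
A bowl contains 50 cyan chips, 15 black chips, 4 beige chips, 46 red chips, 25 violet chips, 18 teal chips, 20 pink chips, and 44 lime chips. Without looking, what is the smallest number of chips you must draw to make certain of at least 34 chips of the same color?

182

In the worst case we take at most 33 of each color, but all 15 black, all 4 beige, all 25 violet, all 18 teal, and all 20 pink (fewer than 33), giving 33 + 15 + 4 + 33 + 25 + 18 + 20 + 33 = 181.
One more chip then forces some color to 34, so 181 + 1 = 182.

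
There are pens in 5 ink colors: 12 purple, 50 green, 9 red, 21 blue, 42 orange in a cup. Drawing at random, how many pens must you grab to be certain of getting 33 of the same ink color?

In the worst case we take at most 32 of each ink color, but all 12 purple, all 9 red, and all 21 blue (fewer than 32), giving 12 + 32 + 9 + 21 + 32 = 106.
One more pen then forces some ink color to 33, so 106 + 1 = 107.

107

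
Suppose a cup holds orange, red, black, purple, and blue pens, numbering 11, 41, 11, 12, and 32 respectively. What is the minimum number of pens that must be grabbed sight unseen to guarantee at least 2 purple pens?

97

The worst case draws every non-purple pen first: 11 + 41 + 11 + 32 = 95.
The next 2 draws are then forced to be purple, giving 95 + 2 = 97.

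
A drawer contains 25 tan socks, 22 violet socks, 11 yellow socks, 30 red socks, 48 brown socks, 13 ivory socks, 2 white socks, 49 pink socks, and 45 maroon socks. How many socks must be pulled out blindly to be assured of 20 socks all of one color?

Treat the 9 colors as pigeonholes.
In the worst case we take at most 19 of each color, but all 11 yellow, all 13 ivory, and all 2 white (fewer than 19), giving 19 + 19 + 11 + 19 + 19 + 13 + 2 + 19 + 19 = 140.
One more sock then forces some color to 20, so 140 + 1 = 141.

141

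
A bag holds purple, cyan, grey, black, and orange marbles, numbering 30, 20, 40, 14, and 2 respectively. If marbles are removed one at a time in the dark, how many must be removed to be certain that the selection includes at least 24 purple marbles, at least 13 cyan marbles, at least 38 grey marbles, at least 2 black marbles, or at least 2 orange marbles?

75

The worst case stops just short of every target: 23 purple, 12 cyan, 37 grey, 1 black, 1 orange — 23 + 12 + 37 + 1 + 1 = 74 marbles.
One more marble must push some color to its target, so 74 + 1 = 75.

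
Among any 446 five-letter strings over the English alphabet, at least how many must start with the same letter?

18

There are 26 possible first letters, which serve as the pigeonholes.
If each of the 26 possible first letters held at most 17, the total would be at most 26 × 17 = 442 < 446, a contradiction.
So at least one holds ⌈446/26⌉ = 18.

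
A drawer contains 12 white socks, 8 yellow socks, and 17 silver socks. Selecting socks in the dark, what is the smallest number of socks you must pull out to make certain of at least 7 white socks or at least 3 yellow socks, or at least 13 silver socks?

The worst case stops just short of every target: 6 white, 2 yellow, 12 silver — 6 + 2 + 12 = 20 socks.
One more sock must push some color to its target, so 20 + 1 = 21.

21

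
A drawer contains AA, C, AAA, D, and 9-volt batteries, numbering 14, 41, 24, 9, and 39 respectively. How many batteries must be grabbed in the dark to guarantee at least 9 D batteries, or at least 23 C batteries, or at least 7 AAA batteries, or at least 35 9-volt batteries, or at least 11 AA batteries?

The worst case stops just short of every target: 10 AA, 22 C, 6 AAA, 8 D, 34 9-volt — 10 + 22 + 6 + 8 + 34 = 80 batteries.
One more battery must push some type to its target, so 80 + 1 = 81.

81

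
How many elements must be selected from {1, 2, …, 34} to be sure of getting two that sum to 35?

Partition {1, …, 34} into 17 pairs: {1,34}, {2,33}, …, {17,18}.
Choosing 17 integers — say the integers 1 through 17 — takes one from each pair and avoids the property.
Choosing 18 forces two into the same pair by pigeonhole, and those sum to 35. So 18.

18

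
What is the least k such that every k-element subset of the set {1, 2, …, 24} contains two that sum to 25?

Partition {1, …, 24} into 12 pairs: {1,24}, {2,23}, …, {12,13}.
Choosing 12 integers — say the integers 1 through 12 — takes one from each pair and avoids the property.
Choosing 13 forces two into the same pair by pigeonhole, and those sum to 25. So 13.

13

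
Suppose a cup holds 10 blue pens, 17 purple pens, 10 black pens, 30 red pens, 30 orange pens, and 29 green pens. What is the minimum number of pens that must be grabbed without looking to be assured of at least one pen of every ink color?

The hardest ink color to obtain is blue: we could draw every other pen first — 126 − 10 = 116 pens — without a single blue one.
The next draw must be blue, so 116 + 1 = 117.

117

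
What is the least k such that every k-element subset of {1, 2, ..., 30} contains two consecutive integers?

Partition {1, …, 30} into 15 pairs: {1,2}, {3,4}, …, {29,30}.
Choosing 15 integers — say the 15 even numbers 2, 4, …, 30 — takes one from each pair and avoids the property.
Choosing 16 forces two into the same pair by pigeonhole, and those are consecutive. So 16.

16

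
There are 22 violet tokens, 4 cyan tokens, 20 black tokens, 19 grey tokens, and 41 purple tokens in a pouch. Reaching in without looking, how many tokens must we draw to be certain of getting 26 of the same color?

91

Treat the 5 colors as pigeonholes.
In the worst case we take at most 25 of each color, but all 22 violet, all 4 cyan, all 20 black, and all 19 grey (fewer than 25), giving 22 + 4 + 20 + 19 + 25 = 90.
One more token then forces some color to 26, so 90 + 1 = 91.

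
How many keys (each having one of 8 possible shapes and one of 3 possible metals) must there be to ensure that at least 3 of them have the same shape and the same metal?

49

There are 8 × 3 = 24 (shape, metal) combinations acting as pigeonholes.
With 24 × 2 = 48 keys we could place exactly 2 in each, with no (shape, metal) pair reaching 3.
One more forces some (shape, metal) pair to hold 3, so 48 + 1 = 49.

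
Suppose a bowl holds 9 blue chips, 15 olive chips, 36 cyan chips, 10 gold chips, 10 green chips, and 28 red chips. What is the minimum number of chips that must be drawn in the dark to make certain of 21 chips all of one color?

85

In the worst case we take at most 20 of each color, but all 9 blue, all 15 olive, all 10 gold, and all 10 green (fewer than 20), giving 9 + 15 + 20 + 10 + 10 + 20 = 84.
One more chip then forces some color to 21, so 84 + 1 = 85.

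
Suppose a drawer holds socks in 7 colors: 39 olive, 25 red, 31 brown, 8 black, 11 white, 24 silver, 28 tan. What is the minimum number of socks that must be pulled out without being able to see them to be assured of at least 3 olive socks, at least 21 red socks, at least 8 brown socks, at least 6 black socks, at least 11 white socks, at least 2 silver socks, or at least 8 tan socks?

53

The worst case stops just short of every target: 2 olive, 20 red, 7 brown, 5 black, 10 white, 1 silver, 7 tan — 2 + 20 + 7 + 5 + 10 + 1 + 7 = 52 socks.
One more sock must push some color to its target, so 52 + 1 = 53.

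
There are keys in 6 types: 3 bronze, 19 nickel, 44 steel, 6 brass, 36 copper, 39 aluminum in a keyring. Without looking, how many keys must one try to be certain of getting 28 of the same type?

110

In the worst case we take at most 27 of each type, but all 3 bronze, all 19 nickel, and all 6 brass (fewer than 27), giving 3 + 19 + 27 + 6 + 27 + 27 = 109.
One more key then forces some type to 28, so 109 + 1 = 110.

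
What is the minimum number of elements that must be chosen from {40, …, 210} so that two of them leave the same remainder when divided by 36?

37

Group the integers by remainder mod 36; there are 36 residue classes, each nonempty in this range.
Choosing one from each class (36 integers) avoids any shared remainder.
One more choice must repeat a class, so two differ by a multiple of 36. Hence 36 + 1 = 37.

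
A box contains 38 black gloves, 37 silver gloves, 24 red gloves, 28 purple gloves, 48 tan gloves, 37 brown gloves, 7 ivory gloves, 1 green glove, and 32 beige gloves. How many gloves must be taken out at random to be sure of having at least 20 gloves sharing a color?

142

In the worst case we take at most 19 of each color, but all 7 ivory and all 1 green (fewer than 19), giving 19 + 19 + 19 + 19 + 19 + 19 + 7 + 1 + 19 = 141.
One more glove then forces some color to 20, so 141 + 1 = 142.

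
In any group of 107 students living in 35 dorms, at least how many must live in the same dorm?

The 107 students fall into 35 dorms.
If each of the 35 dorms held at most 3, the total would be at most 35 × 3 = 105 < 107, a contradiction.
So at least one holds ⌈107/35⌉ = 4.

4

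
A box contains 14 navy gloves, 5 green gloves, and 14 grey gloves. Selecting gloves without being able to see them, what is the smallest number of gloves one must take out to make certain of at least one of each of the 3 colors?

The hardest color to obtain is green: we could draw every other glove first — 33 − 5 = 28 gloves — without a single green one.
The next draw must be green, so 28 + 1 = 29.

29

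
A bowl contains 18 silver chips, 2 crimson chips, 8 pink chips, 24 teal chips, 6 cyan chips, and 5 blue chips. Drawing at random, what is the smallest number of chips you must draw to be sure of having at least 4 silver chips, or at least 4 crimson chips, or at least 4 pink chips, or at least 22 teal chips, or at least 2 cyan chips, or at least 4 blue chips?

34

The worst case stops just short of every target: 3 silver, all 2 crimson, 3 pink, 21 teal, 1 cyan, 3 blue — 3 + 2 + 3 + 21 + 1 + 3 = 33 chips.
One more chip must push some color to its target, so 33 + 1 = 34.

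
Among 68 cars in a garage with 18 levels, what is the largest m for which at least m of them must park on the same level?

If each of the 18 levels held at most 3, the total would be at most 18 × 3 = 54 < 68, a contradiction.
So at least one holds ⌈68/18⌉ = 4.

4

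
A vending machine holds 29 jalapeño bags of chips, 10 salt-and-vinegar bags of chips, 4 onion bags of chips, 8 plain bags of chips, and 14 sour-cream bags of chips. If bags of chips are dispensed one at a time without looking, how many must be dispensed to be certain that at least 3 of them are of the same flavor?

The worst case takes 2 bags of chips of each flavor without reaching 3 of any: 5 × 2 = 10.
The next bag of chips must bring some flavor to 3, so 10 + 1 = 11.

11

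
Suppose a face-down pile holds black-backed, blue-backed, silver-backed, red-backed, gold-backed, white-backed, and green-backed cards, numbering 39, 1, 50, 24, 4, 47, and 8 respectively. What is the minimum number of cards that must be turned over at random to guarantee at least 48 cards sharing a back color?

171

Treat the 7 back colors as pigeonholes.
In the worst case we take at most 47 of each back color, but all 39 black-backed, all 1 blue-backed, all 24 red-backed, all 4 gold-backed, and all 8 green-backed (fewer than 47), giving 39 + 1 + 47 + 24 + 4 + 47 + 8 = 170.
One more card then forces some back color to 48, so 170 + 1 = 171.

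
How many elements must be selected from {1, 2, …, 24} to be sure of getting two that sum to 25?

13

Partition {1, …, 24} into 12 pairs: {1,24}, {2,23}, …, {12,13}.
Choosing 12 integers — say the integers 1 through 12 — takes one from each pair and avoids the property.
Choosing 13 forces two into the same pair by pigeonhole, and those sum to 25. So 13.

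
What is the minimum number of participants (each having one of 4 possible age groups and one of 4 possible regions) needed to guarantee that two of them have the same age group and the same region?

17

There are 4 × 4 = 16 (age group, region) combinations acting as pigeonholes.
With 16 participants we could place one in each, avoiding any repeat.
One more forces some (age group, region) pair to hold 2, so 16 + 1 = 17.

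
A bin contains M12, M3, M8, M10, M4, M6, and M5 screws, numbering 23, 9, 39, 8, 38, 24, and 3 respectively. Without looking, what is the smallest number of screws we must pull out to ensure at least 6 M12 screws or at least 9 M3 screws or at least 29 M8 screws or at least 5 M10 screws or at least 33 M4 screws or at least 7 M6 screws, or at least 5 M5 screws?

87

Each of the 7 sizes has its own threshold; avoid all of them simultaneously.
The worst case stops just short of every target: 5 M12, 8 M3, 28 M8, 4 M10, 32 M4, 6 M6, all 3 M5 — 5 + 8 + 28 + 4 + 32 + 6 + 3 = 86 screws.
One more screw must push some size to its target, so 86 + 1 = 87.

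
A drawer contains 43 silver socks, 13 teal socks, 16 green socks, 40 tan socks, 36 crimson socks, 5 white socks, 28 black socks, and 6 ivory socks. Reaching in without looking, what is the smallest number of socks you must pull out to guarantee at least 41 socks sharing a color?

185

In the worst case we take at most 40 of each color, but all 13 teal, all 16 green, all 36 crimson, all 5 white, all 28 black, and all 6 ivory (fewer than 40), giving 40 + 13 + 16 + 40 + 36 + 5 + 28 + 6 = 184.
One more sock then forces some color to 41, so 184 + 1 = 185.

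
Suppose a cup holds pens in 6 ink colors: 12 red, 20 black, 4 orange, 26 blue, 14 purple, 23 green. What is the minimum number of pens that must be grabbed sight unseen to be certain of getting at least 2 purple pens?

To avoid purple pens as long as possible, exhaust the other 5 ink colors first.
The worst case draws every non-purple pen first: 12 + 20 + 4 + 26 + 23 = 85.
The next 2 draws are then forced to be purple, giving 85 + 2 = 87.

87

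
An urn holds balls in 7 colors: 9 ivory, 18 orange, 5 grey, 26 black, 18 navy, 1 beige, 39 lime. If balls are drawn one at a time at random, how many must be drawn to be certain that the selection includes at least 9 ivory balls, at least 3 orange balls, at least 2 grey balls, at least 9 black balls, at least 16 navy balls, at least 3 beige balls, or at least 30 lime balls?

The worst case stops just short of every target: 8 ivory, 2 orange, 1 grey, 8 black, 15 navy, all 1 beige, 29 lime — 8 + 2 + 1 + 8 + 15 + 1 + 29 = 64 balls.
One more ball must push some color to its target, so 64 + 1 = 65.

65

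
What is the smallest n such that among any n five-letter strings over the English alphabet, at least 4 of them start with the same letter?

79

There are 26 possible first letters acting as pigeonholes.
With 26 × 3 = 78 five-letter strings over the English alphabet we could place exactly 3 in each, with no class reaching 4.
One more forces some class to hold 4, so 78 + 1 = 79.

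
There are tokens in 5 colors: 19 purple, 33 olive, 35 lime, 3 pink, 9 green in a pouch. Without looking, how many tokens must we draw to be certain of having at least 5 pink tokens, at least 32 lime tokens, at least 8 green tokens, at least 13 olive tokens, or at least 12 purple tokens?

65

Each of the 5 colors has its own threshold; avoid all of them simultaneously.
The worst case stops just short of every target: 11 purple, 12 olive, 31 lime, all 3 pink, 7 green — 11 + 12 + 31 + 3 + 7 = 64 tokens.
One more token must push some color to its target, so 64 + 1 = 65.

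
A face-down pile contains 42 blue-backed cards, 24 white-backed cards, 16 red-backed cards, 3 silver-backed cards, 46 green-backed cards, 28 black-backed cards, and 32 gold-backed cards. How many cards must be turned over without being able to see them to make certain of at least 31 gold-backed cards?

190

The worst case draws every non-gold-backed card first: 42 + 24 + 16 + 3 + 46 + 28 = 159.
The next 31 draws are then forced to be gold-backed, giving 159 + 31 = 190.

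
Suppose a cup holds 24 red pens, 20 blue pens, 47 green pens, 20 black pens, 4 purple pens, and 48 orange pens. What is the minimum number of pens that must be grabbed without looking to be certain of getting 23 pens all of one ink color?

In the worst case we take at most 22 of each ink color, but all 20 blue, all 20 black, and all 4 purple (fewer than 22), giving 22 + 20 + 22 + 20 + 4 + 22 = 110.
One more pen then forces some ink color to 23, so 110 + 1 = 111.

111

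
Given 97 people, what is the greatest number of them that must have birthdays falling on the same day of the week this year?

There are 7 days of the week, which serve as the pigeonholes.
If each of the 7 days of the week held at most 13, the total would be at most 7 × 13 = 91 < 97, a contradiction.
So at least one holds ⌈97/7⌉ = 14.

14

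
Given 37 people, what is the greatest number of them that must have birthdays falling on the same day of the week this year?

There are 7 days of the week, which serve as the pigeonholes.
If each of the 7 days of the week held at most 5, the total would be at most 7 × 5 = 35 < 37, a contradiction.
So at least one holds ⌈37/7⌉ = 6.

6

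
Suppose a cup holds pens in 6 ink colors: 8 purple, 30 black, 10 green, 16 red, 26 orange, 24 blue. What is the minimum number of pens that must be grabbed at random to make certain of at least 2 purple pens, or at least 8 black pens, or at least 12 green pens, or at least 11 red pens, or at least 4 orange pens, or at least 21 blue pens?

Each of the 6 ink colors has its own threshold; avoid all of them simultaneously.
The worst case stops just short of every target: 1 purple, 7 black, all 10 green, 10 red, 3 orange, 20 blue — 1 + 7 + 10 + 10 + 3 + 20 = 51 pens.
One more pen must push some ink color to its target, so 51 + 1 = 52.

52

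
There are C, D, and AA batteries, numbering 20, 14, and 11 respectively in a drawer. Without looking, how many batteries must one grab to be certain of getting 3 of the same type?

The worst case takes 2 batteries of each type without reaching 3 of any: 3 × 2 = 6.
The next battery must bring some type to 3, so 6 + 1 = 7.

7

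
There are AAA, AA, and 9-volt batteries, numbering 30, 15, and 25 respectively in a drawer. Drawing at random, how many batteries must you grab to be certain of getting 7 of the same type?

19

The worst case takes 6 batteries of each type without reaching 7 of any: 3 × 6 = 18.
The next battery must bring some type to 7, so 18 + 1 = 19.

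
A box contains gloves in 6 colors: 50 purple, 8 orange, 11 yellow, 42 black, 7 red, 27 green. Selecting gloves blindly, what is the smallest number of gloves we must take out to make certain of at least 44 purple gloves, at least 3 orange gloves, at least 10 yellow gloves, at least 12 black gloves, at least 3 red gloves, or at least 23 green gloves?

Each of the 6 colors has its own threshold; avoid all of them simultaneously.
The worst case stops just short of every target: 43 purple, 2 orange, 9 yellow, 11 black, 2 red, 22 green — 43 + 2 + 9 + 11 + 2 + 22 = 89 gloves.
One more glove must push some color to its target, so 89 + 1 = 90.

90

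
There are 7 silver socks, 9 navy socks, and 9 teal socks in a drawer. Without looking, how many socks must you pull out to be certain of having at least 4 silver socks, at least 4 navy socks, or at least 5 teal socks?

The worst case stops just short of every target: 3 silver, 3 navy, 4 teal — 3 + 3 + 4 = 10 socks.
One more sock must push some color to its target, so 10 + 1 = 11.

11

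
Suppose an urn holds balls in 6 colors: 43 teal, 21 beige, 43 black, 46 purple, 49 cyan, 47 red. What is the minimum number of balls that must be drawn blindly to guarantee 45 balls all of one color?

Treat the 6 colors as pigeonholes.
In the worst case we take at most 44 of each color, but all 43 teal, all 21 beige, and all 43 black (fewer than 44), giving 43 + 21 + 43 + 44 + 44 + 44 = 239.
One more ball then forces some color to 45, so 239 + 1 = 240.

240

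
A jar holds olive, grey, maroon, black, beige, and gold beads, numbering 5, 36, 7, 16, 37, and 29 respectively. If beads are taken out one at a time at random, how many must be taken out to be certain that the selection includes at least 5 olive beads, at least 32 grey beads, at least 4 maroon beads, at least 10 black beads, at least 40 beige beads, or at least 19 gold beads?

Each of the 6 colors has its own threshold; avoid all of them simultaneously.
The worst case stops just short of every target: 4 olive, 31 grey, 3 maroon, 9 black, all 37 beige, 18 gold — 4 + 31 + 3 + 9 + 37 + 18 = 102 beads.
One more bead must push some color to its target, so 102 + 1 = 103.

103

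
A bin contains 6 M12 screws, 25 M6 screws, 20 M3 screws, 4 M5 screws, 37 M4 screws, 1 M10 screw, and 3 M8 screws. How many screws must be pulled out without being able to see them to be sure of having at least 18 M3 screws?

94

To avoid M3 screws as long as possible, exhaust the other 6 sizes first.
The worst case draws every non-M3 screw first: 6 + 25 + 4 + 37 + 1 + 3 = 76.
The next 18 draws are then forced to be M3, giving 76 + 18 = 94.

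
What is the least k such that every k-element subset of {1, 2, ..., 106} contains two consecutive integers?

Partition {1, …, 106} into 53 pairs: {1,2}, {3,4}, …, {105,106}.
Choosing 53 integers — say the 53 even numbers 2, 4, …, 106 — takes one from each pair and avoids the property.
Choosing 54 forces two into the same pair by pigeonhole, and those are consecutive. So 54.

54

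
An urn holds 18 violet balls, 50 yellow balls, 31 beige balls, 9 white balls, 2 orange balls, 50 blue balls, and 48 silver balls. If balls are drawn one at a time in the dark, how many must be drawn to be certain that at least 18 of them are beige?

195

To avoid beige balls as long as possible, exhaust the other 6 colors first.
The worst case draws every non-beige ball first: 18 + 50 + 9 + 2 + 50 + 48 = 177.
The next 18 draws are then forced to be beige, giving 177 + 18 = 195.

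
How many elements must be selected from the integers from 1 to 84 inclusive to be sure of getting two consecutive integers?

Partition {1, …, 84} into 42 pairs: {1,2}, {3,4}, …, {83,84}.
Choosing 42 integers — say the 42 even numbers 2, 4, …, 84 — takes one from each pair and avoids the property.
Choosing 43 forces two into the same pair by pigeonhole, and those are consecutive. So 43.

43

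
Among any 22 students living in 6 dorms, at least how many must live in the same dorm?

The 22 students fall into 6 dorms.
If each of the 6 dorms held at most 3, the total would be at most 6 × 3 = 18 < 22, a contradiction.
So at least one holds ⌈22/6⌉ = 4.

4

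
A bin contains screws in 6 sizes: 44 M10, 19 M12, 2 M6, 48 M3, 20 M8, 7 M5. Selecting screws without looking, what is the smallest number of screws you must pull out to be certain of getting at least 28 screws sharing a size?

In the worst case we take at most 27 of each size, but all 19 M12, all 2 M6, all 20 M8, and all 7 M5 (fewer than 27), giving 27 + 19 + 2 + 27 + 20 + 7 = 102.
One more screw then forces some size to 28, so 102 + 1 = 103.

103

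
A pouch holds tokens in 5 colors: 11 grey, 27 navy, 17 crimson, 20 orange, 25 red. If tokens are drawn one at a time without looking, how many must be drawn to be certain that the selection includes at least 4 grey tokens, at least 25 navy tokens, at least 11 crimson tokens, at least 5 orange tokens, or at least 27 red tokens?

The worst case stops just short of every target: 3 grey, 24 navy, 10 crimson, 4 orange, all 25 red — 3 + 24 + 10 + 4 + 25 = 66 tokens.
One more token must push some color to its target, so 66 + 1 = 67.

67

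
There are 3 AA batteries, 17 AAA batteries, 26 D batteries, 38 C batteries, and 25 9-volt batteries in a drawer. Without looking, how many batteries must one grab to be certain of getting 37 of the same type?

108

Treat the 5 types as pigeonholes.
In the worst case we take at most 36 of each type, but all 3 AA, all 17 AAA, all 26 D, and all 25 9-volt (fewer than 36), giving 3 + 17 + 26 + 36 + 25 = 107.
One more battery then forces some type to 37, so 107 + 1 = 108.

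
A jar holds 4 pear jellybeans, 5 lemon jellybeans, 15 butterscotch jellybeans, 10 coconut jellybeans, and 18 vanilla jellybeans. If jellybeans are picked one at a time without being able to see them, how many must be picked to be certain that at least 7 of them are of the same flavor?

28

Treat the 5 flavors as pigeonholes.
In the worst case we take at most 6 of each flavor, but all 4 pear and all 5 lemon (fewer than 6), giving 4 + 5 + 6 + 6 + 6 = 27.
One more jellybean then forces some flavor to 7, so 27 + 1 = 28.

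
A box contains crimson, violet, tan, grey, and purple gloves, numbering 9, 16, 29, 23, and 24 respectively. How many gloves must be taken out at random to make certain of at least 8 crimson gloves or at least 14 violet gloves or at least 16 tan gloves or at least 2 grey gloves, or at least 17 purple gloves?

The worst case stops just short of every target: 7 crimson, 13 violet, 15 tan, 1 grey, 16 purple — 7 + 13 + 15 + 1 + 16 = 52 gloves.
One more glove must push some color to its target, so 52 + 1 = 53.

53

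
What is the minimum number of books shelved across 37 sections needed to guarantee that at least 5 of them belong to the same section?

149

There are 37 sections acting as pigeonholes.
With 37 × 4 = 148 books we could place exactly 4 in each, with no class reaching 5.
One more forces some class to hold 5, so 148 + 1 = 149.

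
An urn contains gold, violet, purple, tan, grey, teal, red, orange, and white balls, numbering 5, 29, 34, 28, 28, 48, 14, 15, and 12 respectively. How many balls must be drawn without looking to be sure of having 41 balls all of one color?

In the worst case we take at most 40 of each color, but all 5 gold, all 29 violet, all 34 purple, all 28 tan, all 28 grey, all 14 red, all 15 orange, and all 12 white (fewer than 40), giving 5 + 29 + 34 + 28 + 28 + 40 + 14 + 15 + 12 = 205.
One more ball then forces some color to 41, so 205 + 1 = 206.

206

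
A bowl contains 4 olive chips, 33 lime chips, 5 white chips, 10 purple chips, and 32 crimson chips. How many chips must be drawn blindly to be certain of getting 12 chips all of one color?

42

In the worst case we take at most 11 of each color, but all 4 olive, all 5 white, and all 10 purple (fewer than 11), giving 4 + 11 + 5 + 10 + 11 = 41.
One more chip then forces some color to 12, so 41 + 1 = 42.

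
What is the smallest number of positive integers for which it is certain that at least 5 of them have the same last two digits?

There are 100 possible two-digit endings acting as pigeonholes.
With 100 × 4 = 400 positive integers we could place exactly 4 in each, with no class reaching 5.
One more forces some class to hold 5, so 400 + 1 = 401.

401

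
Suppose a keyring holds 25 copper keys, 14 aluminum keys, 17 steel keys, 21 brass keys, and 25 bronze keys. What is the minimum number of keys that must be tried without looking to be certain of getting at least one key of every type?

89

The hardest type to obtain is aluminum: we could draw every other key first — 102 − 14 = 88 keys — without a single aluminum one.
The next draw must be aluminum, so 88 + 1 = 89.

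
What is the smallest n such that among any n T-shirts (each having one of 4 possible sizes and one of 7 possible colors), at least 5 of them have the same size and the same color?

There are 4 × 7 = 28 (size, color) combinations acting as pigeonholes.
With 28 × 4 = 112 T-shirts we could place exactly 4 in each, with no (size, color) pair reaching 5.
One more forces some (size, color) pair to hold 5, so 112 + 1 = 113.

113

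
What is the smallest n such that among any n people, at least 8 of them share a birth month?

85

There are 12 months of the year acting as pigeonholes.
With 12 × 7 = 84 people we could place exactly 7 in each, with no class reaching 8.
One more forces some class to hold 8, so 84 + 1 = 85.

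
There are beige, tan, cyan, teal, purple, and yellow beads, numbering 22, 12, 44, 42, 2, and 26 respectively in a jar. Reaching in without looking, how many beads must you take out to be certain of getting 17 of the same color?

Treat the 6 colors as pigeonholes.
In the worst case we take at most 16 of each color, but all 12 tan and all 2 purple (fewer than 16), giving 16 + 12 + 16 + 16 + 2 + 16 = 78.
One more bead then forces some color to 17, so 78 + 1 = 79.

79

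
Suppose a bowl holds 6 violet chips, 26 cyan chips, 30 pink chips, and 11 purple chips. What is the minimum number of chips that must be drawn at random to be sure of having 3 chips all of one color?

The worst case takes 2 chips of each color without reaching 3 of any: 4 × 2 = 8.
The next chip must bring some color to 3, so 8 + 1 = 9.

9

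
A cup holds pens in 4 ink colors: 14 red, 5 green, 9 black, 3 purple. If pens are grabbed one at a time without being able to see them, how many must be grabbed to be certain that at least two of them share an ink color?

The worst case takes 1 pen of each ink color without reaching 2 of any: 4 × 1 = 4.
The next pen must bring some ink color to 2, so 4 + 1 = 5.

5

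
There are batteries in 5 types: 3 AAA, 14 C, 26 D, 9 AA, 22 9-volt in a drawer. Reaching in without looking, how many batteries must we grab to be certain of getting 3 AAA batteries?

The worst case draws every non-AAA battery first: 14 + 26 + 9 + 22 = 71.
The next 3 draws are then forced to be AAA, giving 71 + 3 = 74.

74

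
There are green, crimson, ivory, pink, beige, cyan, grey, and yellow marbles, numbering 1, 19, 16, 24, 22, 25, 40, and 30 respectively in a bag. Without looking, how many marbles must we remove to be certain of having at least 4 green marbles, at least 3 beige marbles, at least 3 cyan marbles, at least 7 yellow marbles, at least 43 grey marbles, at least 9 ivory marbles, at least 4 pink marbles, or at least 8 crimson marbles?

70

Each of the 8 colors has its own threshold; avoid all of them simultaneously.
The worst case stops just short of every target: all 1 green, 7 crimson, 8 ivory, 3 pink, 2 beige, 2 cyan, all 40 grey, 6 yellow — 1 + 7 + 8 + 3 + 2 + 2 + 40 + 6 = 69 marbles.
One more marble must push some color to its target, so 69 + 1 = 70.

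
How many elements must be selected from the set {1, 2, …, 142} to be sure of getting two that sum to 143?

Partition {1, …, 142} into 71 pairs: {1,142}, {2,141}, …, {71,72}.
Choosing 71 integers — say the integers 1 through 71 — takes one from each pair and avoids the property.
Choosing 72 forces two into the same pair by pigeonhole, and those sum to 143. So 72.

72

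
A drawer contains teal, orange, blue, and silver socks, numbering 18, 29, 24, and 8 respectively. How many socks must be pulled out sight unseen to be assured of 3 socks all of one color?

9

Treat the 4 colors as pigeonholes.
The worst case takes 2 socks of each color without reaching 3 of any: 4 × 2 = 8.
The next sock must bring some color to 3, so 8 + 1 = 9.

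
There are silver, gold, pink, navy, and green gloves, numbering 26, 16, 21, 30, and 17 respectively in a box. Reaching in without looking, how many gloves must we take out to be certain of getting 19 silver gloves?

103

To avoid silver gloves as long as possible, exhaust the other 4 colors first.
The worst case draws every non-silver glove first: 16 + 21 + 30 + 17 = 84.
The next 19 draws are then forced to be silver, giving 84 + 19 = 103.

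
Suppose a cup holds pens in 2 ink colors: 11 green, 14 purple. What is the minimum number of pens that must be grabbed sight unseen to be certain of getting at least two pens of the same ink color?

3

Treat the 2 ink colors as pigeonholes.
The worst case takes 1 pen of each ink color without reaching 2 of any: 2 × 1 = 2.
The next pen must bring some ink color to 2, so 2 + 1 = 3.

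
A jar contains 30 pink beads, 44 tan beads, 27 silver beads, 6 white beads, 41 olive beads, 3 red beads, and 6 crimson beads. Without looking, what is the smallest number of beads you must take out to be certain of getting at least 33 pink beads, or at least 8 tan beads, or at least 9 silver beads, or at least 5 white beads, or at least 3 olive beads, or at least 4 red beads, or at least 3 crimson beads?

The worst case stops just short of every target: all 30 pink, 7 tan, 8 silver, 4 white, 2 olive, 3 red, 2 crimson — 30 + 7 + 8 + 4 + 2 + 3 + 2 = 56 beads.
One more bead must push some color to its target, so 56 + 1 = 57.

57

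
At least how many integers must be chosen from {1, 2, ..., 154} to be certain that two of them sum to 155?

78

Partition {1, …, 154} into 77 pairs: {1,154}, {2,153}, …, {77,78}.
Choosing 77 integers — say the integers 1 through 77 — takes one from each pair and avoids the property.
Choosing 78 forces two into the same pair by pigeonhole, and those sum to 155. So 78.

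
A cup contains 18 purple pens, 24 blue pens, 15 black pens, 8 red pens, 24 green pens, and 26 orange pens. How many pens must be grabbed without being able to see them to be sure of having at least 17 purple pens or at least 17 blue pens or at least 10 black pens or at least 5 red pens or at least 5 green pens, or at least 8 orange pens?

The worst case stops just short of every target: 16 purple, 16 blue, 9 black, 4 red, 4 green, 7 orange — 16 + 16 + 9 + 4 + 4 + 7 = 56 pens.
One more pen must push some ink color to its target, so 56 + 1 = 57.

57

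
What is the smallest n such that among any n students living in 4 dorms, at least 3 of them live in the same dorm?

There are 4 dorms acting as pigeonholes.
With 4 × 2 = 8 students we could place exactly 2 in each, with no class reaching 3.
One more forces some class to hold 3, so 8 + 1 = 9.

9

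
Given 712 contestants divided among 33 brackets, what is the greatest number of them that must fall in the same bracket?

The 712 contestants fall into 33 brackets.
If each of the 33 brackets held at most 21, the total would be at most 33 × 21 = 693 < 712, a contradiction.
So at least one holds ⌈712/33⌉ = 22.

22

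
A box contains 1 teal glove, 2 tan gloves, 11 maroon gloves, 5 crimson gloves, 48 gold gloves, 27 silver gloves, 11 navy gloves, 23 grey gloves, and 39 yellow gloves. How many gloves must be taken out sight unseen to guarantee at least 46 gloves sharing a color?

In the worst case we take at most 45 of each color, but all 1 teal, all 2 tan, all 11 maroon, all 5 crimson, all 27 silver, all 11 navy, all 23 grey, and all 39 yellow (fewer than 45), giving 1 + 2 + 11 + 5 + 45 + 27 + 11 + 23 + 39 = 164.
One more glove then forces some color to 46, so 164 + 1 = 165.

165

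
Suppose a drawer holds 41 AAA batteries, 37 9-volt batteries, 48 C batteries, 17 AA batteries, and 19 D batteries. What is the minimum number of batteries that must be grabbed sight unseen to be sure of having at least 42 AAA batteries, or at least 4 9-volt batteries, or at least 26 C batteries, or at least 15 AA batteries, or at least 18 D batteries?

101

Each of the 5 types has its own threshold; avoid all of them simultaneously.
The worst case stops just short of every target: 41 AAA, 3 9-volt, 25 C, 14 AA, 17 D — 41 + 3 + 25 + 14 + 17 = 100 batteries.
One more battery must push some type to its target, so 100 + 1 = 101.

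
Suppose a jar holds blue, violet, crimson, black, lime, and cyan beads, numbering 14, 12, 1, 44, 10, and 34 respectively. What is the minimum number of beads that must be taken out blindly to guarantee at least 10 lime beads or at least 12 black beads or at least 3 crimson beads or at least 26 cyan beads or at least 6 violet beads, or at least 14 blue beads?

The worst case stops just short of every target: 13 blue, 5 violet, all 1 crimson, 11 black, 9 lime, 25 cyan — 13 + 5 + 1 + 11 + 9 + 25 = 64 beads.
One more bead must push some color to its target, so 64 + 1 = 65.

65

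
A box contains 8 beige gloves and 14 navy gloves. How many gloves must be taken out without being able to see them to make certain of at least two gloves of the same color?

3

Treat the 2 colors as pigeonholes.
The worst case takes 1 glove of each color without reaching 2 of any: 2 × 1 = 2.
The next glove must bring some color to 2, so 2 + 1 = 3.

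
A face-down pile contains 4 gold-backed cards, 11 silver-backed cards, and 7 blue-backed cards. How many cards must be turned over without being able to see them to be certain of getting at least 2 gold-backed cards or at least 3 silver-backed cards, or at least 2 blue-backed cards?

5

The worst case stops just short of every target: 1 gold-backed, 2 silver-backed, 1 blue-backed — 1 + 2 + 1 = 4 cards.
One more card must push some back color to its target, so 4 + 1 = 5.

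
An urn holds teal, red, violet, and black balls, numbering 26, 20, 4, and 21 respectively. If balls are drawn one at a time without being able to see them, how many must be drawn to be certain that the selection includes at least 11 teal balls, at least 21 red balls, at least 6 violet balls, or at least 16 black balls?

Each of the 4 colors has its own threshold; avoid all of them simultaneously.
The worst case stops just short of every target: 10 teal, 20 red, all 4 violet, 15 black — 10 + 20 + 4 + 15 = 49 balls.
One more ball must push some color to its target, so 49 + 1 = 50.

50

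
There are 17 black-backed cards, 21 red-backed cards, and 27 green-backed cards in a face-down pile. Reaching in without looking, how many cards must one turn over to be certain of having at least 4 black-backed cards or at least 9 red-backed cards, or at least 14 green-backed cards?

25

The worst case stops just short of every target: 3 black-backed, 8 red-backed, 13 green-backed — 3 + 8 + 13 = 24 cards.
One more card must push some back color to its target, so 24 + 1 = 25.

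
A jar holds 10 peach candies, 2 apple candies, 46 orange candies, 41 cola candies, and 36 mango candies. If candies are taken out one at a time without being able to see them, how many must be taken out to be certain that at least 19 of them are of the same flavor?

67

In the worst case we take at most 18 of each flavor, but all 10 peach and all 2 apple (fewer than 18), giving 10 + 2 + 18 + 18 + 18 = 66.
One more candy then forces some flavor to 19, so 66 + 1 = 67.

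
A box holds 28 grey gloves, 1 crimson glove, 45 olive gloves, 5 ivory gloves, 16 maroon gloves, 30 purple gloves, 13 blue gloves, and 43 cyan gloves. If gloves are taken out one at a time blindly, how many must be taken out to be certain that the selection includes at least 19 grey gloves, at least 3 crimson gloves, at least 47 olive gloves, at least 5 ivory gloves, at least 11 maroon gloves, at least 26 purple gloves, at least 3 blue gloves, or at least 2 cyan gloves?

The worst case stops just short of every target: 18 grey, all 1 crimson, all 45 olive, 4 ivory, 10 maroon, 25 purple, 2 blue, 1 cyan — 18 + 1 + 45 + 4 + 10 + 25 + 2 + 1 = 106 gloves.
One more glove must push some color to its target, so 106 + 1 = 107.

107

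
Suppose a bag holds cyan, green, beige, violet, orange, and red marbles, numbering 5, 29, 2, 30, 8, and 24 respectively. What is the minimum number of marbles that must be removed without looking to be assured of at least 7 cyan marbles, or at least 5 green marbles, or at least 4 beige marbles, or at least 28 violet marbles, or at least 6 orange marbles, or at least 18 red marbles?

The worst case stops just short of every target: all 5 cyan, 4 green, all 2 beige, 27 violet, 5 orange, 17 red — 5 + 4 + 2 + 27 + 5 + 17 = 60 marbles.
One more marble must push some color to its target, so 60 + 1 = 61.

61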